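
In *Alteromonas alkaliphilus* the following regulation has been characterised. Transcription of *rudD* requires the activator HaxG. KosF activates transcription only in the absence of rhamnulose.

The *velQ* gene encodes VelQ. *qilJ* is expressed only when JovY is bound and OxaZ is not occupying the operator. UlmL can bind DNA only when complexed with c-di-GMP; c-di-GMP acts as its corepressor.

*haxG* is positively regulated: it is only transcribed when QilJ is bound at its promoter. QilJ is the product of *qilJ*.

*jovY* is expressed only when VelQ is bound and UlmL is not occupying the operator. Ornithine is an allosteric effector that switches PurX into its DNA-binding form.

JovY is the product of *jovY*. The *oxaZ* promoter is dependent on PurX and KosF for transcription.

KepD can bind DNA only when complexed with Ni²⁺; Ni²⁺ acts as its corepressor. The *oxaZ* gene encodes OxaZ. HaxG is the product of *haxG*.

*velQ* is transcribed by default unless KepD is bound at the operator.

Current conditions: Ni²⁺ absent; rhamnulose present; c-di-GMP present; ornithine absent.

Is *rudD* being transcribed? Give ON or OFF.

OFF

Ni²⁺ is absent, so KepD is inactive.
With no repressor bound, *velQ* is transcribed.
So VelQ is produced and active.
c-di-GMP is present, so UlmL is active.
With repressor UlmL bound, *jovY* is not transcribed.
So JovY is not produced.
Ornithine is absent, so PurX is inactive.
Rhamnulose is present, so KosF is inactive.
Required activator PurX is absent, so *oxaZ* is not transcribed.
So OxaZ is not produced.
Required activator JovY is absent, so *qilJ* is not transcribed.
So QilJ is not produced.
Required activator QilJ is absent, so *haxG* is not transcribed.
So HaxG is not produced.
Required activator HaxG is absent, so *rudD* is not transcribed.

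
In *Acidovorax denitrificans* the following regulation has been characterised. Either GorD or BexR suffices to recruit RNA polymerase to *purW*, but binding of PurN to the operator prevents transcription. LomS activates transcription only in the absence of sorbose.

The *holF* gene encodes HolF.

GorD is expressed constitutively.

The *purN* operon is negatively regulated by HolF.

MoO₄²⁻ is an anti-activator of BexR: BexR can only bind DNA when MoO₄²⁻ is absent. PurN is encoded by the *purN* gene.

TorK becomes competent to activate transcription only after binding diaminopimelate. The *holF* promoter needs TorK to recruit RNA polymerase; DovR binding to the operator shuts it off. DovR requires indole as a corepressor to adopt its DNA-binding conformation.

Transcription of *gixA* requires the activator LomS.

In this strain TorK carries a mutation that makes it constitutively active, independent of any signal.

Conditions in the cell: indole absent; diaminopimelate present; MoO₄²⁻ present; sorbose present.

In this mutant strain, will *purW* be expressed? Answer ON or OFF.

ON

Indole is absent, so DovR is inactive.
TorK is constitutively active in this strain.
No repressor is bound and TorK is active, so *holF* is transcribed.
So HolF is produced and active.
With repressor HolF bound, *purN* is not transcribed.
So PurN is not produced.
GorD is produced constitutively and is active.
MoO₄²⁻ is present, so BexR is inactive.
Activator GorD is present, so *purW* is transcribed.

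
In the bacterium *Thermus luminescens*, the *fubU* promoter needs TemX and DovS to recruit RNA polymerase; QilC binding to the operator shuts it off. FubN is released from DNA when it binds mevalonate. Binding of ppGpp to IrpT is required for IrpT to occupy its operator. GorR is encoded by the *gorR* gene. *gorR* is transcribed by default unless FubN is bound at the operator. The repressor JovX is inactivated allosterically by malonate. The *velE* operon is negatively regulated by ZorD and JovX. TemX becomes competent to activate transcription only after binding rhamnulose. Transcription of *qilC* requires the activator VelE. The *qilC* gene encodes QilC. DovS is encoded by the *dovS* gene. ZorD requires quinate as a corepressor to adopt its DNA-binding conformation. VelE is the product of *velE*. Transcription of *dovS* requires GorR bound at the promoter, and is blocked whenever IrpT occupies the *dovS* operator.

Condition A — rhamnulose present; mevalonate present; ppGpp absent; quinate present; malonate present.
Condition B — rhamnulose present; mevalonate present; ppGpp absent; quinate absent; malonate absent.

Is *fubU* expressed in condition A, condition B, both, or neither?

Condition A:
Rhamnulose is present, so TemX is active.
Mevalonate is present, so FubN is inactive.
With no repressor bound, *gorR* is transcribed.
So GorR is produced and active.
ppGpp is absent, so IrpT is inactive.
No repressor is bound and GorR is active, so *dovS* is transcribed.
So DovS is produced and active.
Quinate is present, so ZorD is active.
Malonate is present, so JovX is inactive.
With repressor ZorD bound, *velE* is not transcribed.
So VelE is not produced.
Required activator VelE is absent, so *qilC* is not transcribed.
So QilC is not produced.
No repressor is bound and TemX and DovS are active, so *fubU* is transcribed.
→ *fubU* is ON in A.
Condition B:
Rhamnulose is present, so TemX is active.
Mevalonate is present, so FubN is inactive.
With no repressor bound, *gorR* is transcribed.
So GorR is produced and active.
ppGpp is absent, so IrpT is inactive.
No repressor is bound and GorR is active, so *dovS* is transcribed.
So DovS is produced and active.
Quinate is absent, so ZorD is inactive.
Malonate is absent, so JovX is active.
With repressor JovX bound, *velE* is not transcribed.
So VelE is not produced.
Required activator VelE is absent, so *qilC* is not transcribed.
So QilC is not produced.
No repressor is bound and TemX and DovS are active, so *fubU* is transcribed.
→ *fubU* is ON in B.

both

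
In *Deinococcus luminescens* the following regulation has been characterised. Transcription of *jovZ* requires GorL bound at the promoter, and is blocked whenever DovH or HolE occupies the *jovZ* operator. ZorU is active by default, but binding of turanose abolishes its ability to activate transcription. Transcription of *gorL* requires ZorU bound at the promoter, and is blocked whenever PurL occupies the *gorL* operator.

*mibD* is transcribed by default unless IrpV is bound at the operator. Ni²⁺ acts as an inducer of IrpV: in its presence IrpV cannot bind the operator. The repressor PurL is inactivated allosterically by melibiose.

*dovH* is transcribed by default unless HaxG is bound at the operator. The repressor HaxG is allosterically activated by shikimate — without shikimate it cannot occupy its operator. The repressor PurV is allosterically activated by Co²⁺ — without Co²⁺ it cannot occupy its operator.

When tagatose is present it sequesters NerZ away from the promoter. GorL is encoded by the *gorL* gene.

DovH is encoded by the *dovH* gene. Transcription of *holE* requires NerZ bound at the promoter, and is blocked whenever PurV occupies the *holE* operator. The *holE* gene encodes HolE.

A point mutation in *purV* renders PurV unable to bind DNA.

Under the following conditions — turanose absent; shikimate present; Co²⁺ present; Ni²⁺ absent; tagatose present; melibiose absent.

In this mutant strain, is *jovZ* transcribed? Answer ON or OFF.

OFF

Turanose is absent, so ZorU is active.
Melibiose is absent, so PurL is active.
With repressor PurL bound, *gorL* is not transcribed.
So GorL is not produced.
Shikimate is present, so HaxG is active.
With repressor HaxG bound, *dovH* is not transcribed.
So DovH is not produced.
Tagatose is present, so NerZ is inactive.
PurV is non-functional in this strain, so it has no effect.
Required activator NerZ is absent, so *holE* is not transcribed.
So HolE is not produced.
Required activator GorL is absent, so *jovZ* is not transcribed.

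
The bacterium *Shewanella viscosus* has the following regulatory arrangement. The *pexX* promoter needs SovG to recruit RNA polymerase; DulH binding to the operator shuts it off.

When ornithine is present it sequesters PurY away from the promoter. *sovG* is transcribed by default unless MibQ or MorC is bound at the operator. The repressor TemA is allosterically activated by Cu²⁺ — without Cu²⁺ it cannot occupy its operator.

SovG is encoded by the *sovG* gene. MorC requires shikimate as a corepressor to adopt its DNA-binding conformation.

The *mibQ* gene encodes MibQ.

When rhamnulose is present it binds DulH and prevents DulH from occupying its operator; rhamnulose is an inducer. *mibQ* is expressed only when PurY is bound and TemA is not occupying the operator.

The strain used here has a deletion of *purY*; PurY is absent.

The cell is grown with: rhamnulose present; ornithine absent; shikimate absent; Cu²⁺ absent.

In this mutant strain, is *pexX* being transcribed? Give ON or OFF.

ON

PurY is non-functional in this strain, so it has no effect.
Cu²⁺ is absent, so TemA is inactive.
Required activator PurY is absent, so *mibQ* is not transcribed.
So MibQ is not produced.
Shikimate is absent, so MorC is inactive.
With no repressor bound, *sovG* is transcribed.
So SovG is produced and active.
Rhamnulose is present, so DulH is inactive.
No repressor is bound and SovG is active, so *pexX* is transcribed.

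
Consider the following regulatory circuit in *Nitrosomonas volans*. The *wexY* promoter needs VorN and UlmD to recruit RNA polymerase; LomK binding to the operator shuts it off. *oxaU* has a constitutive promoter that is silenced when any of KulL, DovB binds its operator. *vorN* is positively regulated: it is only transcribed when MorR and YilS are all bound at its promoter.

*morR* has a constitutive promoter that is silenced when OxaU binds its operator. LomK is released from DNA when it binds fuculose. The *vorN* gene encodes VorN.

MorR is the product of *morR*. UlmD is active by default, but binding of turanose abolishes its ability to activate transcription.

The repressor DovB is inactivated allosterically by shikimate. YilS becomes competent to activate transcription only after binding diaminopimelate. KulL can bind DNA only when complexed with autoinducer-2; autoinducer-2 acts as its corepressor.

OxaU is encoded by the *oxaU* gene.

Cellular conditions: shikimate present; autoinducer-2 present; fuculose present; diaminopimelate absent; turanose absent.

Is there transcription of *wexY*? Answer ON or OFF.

Autoinducer-2 is present, so KulL is active.
Shikimate is present, so DovB is inactive.
With repressor KulL bound, *oxaU* is not transcribed.
So OxaU is not produced.
With no repressor bound, *morR* is transcribed.
So MorR is produced and active.
Diaminopimelate is absent, so YilS is inactive.
Required activator YilS is absent, so *vorN* is not transcribed.
So VorN is not produced.
Fuculose is present, so LomK is inactive.
Turanose is absent, so UlmD is active.
Required activator VorN is absent, so *wexY* is not transcribed.

OFF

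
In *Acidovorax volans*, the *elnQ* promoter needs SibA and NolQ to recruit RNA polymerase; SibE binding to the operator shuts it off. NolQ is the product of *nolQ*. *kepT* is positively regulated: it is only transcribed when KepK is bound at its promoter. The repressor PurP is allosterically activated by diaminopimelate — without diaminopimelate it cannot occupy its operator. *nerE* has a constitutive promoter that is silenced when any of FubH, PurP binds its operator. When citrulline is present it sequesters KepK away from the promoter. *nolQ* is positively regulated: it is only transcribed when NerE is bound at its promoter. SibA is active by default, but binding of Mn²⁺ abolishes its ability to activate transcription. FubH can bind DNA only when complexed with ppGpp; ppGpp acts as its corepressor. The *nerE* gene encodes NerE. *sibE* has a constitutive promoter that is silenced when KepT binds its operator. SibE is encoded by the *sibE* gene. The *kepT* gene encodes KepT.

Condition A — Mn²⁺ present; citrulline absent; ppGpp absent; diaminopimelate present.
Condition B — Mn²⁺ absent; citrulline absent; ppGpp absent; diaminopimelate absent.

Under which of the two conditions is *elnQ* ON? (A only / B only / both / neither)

B only

Condition A:
Mn²⁺ is present, so SibA is inactive.
Citrulline is absent, so KepK is active.
No repressor is bound and KepK is active, so *kepT* is transcribed.
So KepT is produced and active.
With repressor KepT bound, *sibE* is not transcribed.
So SibE is not produced.
ppGpp is absent, so FubH is inactive.
Diaminopimelate is present, so PurP is active.
With repressor PurP bound, *nerE* is not transcribed.
So NerE is not produced.
Required activator NerE is absent, so *nolQ* is not transcribed.
So NolQ is not produced.
Required activator SibA is absent, so *elnQ* is not transcribed.
→ *elnQ* is OFF in A.
Condition B:
Mn²⁺ is absent, so SibA is active.
Citrulline is absent, so KepK is active.
No repressor is bound and KepK is active, so *kepT* is transcribed.
So KepT is produced and active.
With repressor KepT bound, *sibE* is not transcribed.
So SibE is not produced.
ppGpp is absent, so FubH is inactive.
Diaminopimelate is absent, so PurP is inactive.
With no repressor bound, *nerE* is transcribed.
So NerE is produced and active.
No repressor is bound and NerE is active, so *nolQ* is transcribed.
So NolQ is produced and active.
No repressor is bound and SibA and NolQ are active, so *elnQ* is transcribed.
→ *elnQ* is ON in B.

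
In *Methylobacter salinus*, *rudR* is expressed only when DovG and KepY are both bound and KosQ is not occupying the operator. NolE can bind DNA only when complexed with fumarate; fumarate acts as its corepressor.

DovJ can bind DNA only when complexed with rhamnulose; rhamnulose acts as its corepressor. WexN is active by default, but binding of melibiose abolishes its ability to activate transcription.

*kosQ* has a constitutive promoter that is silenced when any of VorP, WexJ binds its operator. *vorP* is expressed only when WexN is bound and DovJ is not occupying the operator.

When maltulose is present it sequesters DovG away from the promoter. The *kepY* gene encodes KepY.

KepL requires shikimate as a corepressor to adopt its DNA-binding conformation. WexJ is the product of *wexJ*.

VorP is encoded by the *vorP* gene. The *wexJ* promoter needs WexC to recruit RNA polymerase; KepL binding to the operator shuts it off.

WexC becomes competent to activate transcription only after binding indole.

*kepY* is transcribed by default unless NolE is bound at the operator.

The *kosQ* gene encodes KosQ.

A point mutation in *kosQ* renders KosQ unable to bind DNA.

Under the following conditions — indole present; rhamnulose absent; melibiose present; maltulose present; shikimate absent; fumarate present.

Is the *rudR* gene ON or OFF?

KosQ is non-functional in this strain, so it has no effect.
Maltulose is present, so DovG is inactive.
Fumarate is present, so NolE is active.
With repressor NolE bound, *kepY* is not transcribed.
So KepY is not produced.
Required activator DovG is absent, so *rudR* is not transcribed.

OFF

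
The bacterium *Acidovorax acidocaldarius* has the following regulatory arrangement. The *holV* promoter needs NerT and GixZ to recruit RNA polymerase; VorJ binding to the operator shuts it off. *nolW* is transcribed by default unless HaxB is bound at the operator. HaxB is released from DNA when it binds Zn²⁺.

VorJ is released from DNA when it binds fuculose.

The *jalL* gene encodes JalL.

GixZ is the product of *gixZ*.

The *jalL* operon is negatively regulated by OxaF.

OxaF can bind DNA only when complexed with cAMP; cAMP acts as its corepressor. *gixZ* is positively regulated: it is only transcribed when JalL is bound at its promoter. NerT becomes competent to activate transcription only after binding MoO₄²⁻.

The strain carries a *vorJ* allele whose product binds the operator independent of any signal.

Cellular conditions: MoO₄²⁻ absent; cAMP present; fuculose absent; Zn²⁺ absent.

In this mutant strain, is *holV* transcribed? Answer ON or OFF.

MoO₄²⁻ is absent, so NerT is inactive.
cAMP is present, so OxaF is active.
With repressor OxaF bound, *jalL* is not transcribed.
So JalL is not produced.
Required activator JalL is absent, so *gixZ* is not transcribed.
So GixZ is not produced.
VorJ is constitutively active in this strain.
With repressor VorJ bound, *holV* is not transcribed.

OFF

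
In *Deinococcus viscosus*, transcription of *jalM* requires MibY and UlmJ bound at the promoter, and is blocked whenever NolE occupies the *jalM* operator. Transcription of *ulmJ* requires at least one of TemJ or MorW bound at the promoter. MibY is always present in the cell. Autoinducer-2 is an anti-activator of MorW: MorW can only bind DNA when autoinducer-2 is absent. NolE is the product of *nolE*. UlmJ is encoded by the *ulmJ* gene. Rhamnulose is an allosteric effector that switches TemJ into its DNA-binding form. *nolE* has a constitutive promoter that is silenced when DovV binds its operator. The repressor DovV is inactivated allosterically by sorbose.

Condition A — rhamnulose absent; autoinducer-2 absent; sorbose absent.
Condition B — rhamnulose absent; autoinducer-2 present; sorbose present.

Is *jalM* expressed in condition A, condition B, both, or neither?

Condition A:
MibY is produced constitutively and is active.
Rhamnulose is absent, so TemJ is inactive.
Autoinducer-2 is absent, so MorW is active.
Activator MorW is present, so *ulmJ* is transcribed.
So UlmJ is produced and active.
Sorbose is absent, so DovV is active.
With repressor DovV bound, *nolE* is not transcribed.
So NolE is not produced.
No repressor is bound and MibY and UlmJ are active, so *jalM* is transcribed.
→ *jalM* is ON in A.
Condition B:
MibY is produced constitutively and is active.
Rhamnulose is absent, so TemJ is inactive.
Autoinducer-2 is present, so MorW is inactive.
No activator is available at the *ulmJ* promoter, so *ulmJ* is not transcribed.
So UlmJ is not produced.
Sorbose is present, so DovV is inactive.
With no repressor bound, *nolE* is transcribed.
So NolE is produced and active.
With repressor NolE bound, *jalM* is not transcribed.
→ *jalM* is OFF in B.

A only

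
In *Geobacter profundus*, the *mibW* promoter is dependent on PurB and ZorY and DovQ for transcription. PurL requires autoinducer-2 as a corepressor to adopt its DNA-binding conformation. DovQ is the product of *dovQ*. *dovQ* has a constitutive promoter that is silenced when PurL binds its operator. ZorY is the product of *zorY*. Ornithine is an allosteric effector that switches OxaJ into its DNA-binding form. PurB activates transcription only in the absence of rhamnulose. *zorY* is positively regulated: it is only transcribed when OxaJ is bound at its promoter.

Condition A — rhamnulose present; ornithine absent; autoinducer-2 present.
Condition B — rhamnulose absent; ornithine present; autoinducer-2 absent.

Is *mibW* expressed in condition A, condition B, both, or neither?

Condition A:
Rhamnulose is present, so PurB is inactive.
Ornithine is absent, so OxaJ is inactive.
Required activator OxaJ is absent, so *zorY* is not transcribed.
So ZorY is not produced.
Autoinducer-2 is present, so PurL is active.
With repressor PurL bound, *dovQ* is not transcribed.
So DovQ is not produced.
Required activator PurB is absent, so *mibW* is not transcribed.
→ *mibW* is OFF in A.
Condition B:
Rhamnulose is absent, so PurB is active.
Ornithine is present, so OxaJ is active.
No repressor is bound and OxaJ is active, so *zorY* is transcribed.
So ZorY is produced and active.
Autoinducer-2 is absent, so PurL is inactive.
With no repressor bound, *dovQ* is transcribed.
So DovQ is produced and active.
No repressor is bound and PurB and ZorY and DovQ are active, so *mibW* is transcribed.
→ *mibW* is ON in B.

B only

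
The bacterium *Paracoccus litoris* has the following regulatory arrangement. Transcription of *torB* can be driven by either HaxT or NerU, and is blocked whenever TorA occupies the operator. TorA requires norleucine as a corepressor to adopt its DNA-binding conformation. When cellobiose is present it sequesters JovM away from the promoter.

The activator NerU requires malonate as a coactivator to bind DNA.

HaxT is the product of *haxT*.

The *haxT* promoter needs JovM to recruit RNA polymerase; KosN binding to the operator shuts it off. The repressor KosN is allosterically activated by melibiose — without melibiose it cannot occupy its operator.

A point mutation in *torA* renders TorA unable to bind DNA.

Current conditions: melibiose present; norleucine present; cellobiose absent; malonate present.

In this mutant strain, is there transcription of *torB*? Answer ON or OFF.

Melibiose is present, so KosN is active.
Cellobiose is absent, so JovM is active.
With repressor KosN bound, *haxT* is not transcribed.
So HaxT is not produced.
Malonate is present, so NerU is active.
TorA is non-functional in this strain, so it has no effect.
Activator NerU is present, so *torB* is transcribed.

ON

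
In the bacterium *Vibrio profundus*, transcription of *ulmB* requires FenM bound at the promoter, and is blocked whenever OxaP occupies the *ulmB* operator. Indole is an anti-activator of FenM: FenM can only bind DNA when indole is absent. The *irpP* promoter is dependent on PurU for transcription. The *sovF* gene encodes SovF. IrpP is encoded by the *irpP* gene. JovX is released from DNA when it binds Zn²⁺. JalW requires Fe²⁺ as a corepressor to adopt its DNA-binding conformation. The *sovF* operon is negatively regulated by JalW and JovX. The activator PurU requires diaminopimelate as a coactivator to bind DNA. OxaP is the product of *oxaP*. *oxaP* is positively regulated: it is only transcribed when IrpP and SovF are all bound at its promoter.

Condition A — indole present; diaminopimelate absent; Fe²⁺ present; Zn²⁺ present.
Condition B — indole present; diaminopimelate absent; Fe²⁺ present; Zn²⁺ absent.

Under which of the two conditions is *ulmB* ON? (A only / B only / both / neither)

neither

Condition A:
Indole is present, so FenM is inactive.
Diaminopimelate is absent, so PurU is inactive.
Required activator PurU is absent, so *irpP* is not transcribed.
So IrpP is not produced.
Fe²⁺ is present, so JalW is active.
Zn²⁺ is present, so JovX is inactive.
With repressor JalW bound, *sovF* is not transcribed.
So SovF is not produced.
Required activator IrpP is absent, so *oxaP* is not transcribed.
So OxaP is not produced.
Required activator FenM is absent, so *ulmB* is not transcribed.
→ *ulmB* is OFF in A.
Condition B:
Indole is present, so FenM is inactive.
Diaminopimelate is absent, so PurU is inactive.
Required activator PurU is absent, so *irpP* is not transcribed.
So IrpP is not produced.
Fe²⁺ is present, so JalW is active.
Zn²⁺ is absent, so JovX is active.
With repressor JalW bound, *sovF* is not transcribed.
So SovF is not produced.
Required activator IrpP is absent, so *oxaP* is not transcribed.
So OxaP is not produced.
Required activator FenM is absent, so *ulmB* is not transcribed.
→ *ulmB* is OFF in B.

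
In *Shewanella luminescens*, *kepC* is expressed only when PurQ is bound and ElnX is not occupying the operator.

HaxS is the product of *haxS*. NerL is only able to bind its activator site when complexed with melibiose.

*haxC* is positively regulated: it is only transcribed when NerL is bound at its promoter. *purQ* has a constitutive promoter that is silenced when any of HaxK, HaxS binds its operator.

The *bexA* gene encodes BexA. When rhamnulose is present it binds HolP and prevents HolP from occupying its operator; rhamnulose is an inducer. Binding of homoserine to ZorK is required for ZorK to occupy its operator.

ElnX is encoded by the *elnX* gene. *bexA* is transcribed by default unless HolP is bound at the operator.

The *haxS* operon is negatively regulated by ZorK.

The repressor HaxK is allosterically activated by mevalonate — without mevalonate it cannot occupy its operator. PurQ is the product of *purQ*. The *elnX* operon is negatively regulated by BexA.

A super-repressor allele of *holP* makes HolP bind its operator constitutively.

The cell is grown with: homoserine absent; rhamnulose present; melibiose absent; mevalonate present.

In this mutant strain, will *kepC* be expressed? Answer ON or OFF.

OFF

Mevalonate is present, so HaxK is active.
Homoserine is absent, so ZorK is inactive.
With no repressor bound, *haxS* is transcribed.
So HaxS is produced and active.
With repressor HaxK bound, *purQ* is not transcribed.
So PurQ is not produced.
HolP is constitutively active in this strain.
With repressor HolP bound, *bexA* is not transcribed.
So BexA is not produced.
With no repressor bound, *elnX* is transcribed.
So ElnX is produced and active.
With repressor ElnX bound, *kepC* is not transcribed.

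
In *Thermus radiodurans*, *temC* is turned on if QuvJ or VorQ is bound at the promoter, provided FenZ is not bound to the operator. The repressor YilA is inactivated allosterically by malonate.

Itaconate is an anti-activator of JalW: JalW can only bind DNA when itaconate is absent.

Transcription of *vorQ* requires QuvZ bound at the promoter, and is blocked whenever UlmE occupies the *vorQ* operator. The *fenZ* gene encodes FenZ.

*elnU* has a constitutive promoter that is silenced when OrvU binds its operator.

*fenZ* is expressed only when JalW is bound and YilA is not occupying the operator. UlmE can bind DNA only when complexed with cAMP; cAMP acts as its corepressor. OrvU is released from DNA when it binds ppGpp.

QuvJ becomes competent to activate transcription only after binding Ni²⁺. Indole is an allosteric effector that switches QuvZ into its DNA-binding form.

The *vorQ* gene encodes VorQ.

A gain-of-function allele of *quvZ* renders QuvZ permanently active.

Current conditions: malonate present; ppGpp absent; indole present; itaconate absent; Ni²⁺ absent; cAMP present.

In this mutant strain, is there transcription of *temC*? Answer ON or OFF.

Malonate is present, so YilA is inactive.
Itaconate is absent, so JalW is active.
No repressor is bound and JalW is active, so *fenZ* is transcribed.
So FenZ is produced and active.
Ni²⁺ is absent, so QuvJ is inactive.
cAMP is present, so UlmE is active.
QuvZ is constitutively active in this strain.
With repressor UlmE bound, *vorQ* is not transcribed.
So VorQ is not produced.
With repressor FenZ bound, *temC* is not transcribed.

OFF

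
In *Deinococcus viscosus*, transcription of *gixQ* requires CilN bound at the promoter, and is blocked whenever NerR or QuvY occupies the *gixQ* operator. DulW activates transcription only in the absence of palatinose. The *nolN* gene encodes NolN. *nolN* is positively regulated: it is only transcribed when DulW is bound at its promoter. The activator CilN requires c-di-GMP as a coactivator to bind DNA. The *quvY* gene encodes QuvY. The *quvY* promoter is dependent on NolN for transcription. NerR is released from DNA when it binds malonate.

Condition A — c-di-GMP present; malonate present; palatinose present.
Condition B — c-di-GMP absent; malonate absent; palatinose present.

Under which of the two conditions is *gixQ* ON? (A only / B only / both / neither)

Condition A:
c-di-GMP is present, so CilN is active.
Malonate is present, so NerR is inactive.
Palatinose is present, so DulW is inactive.
Required activator DulW is absent, so *nolN* is not transcribed.
So NolN is not produced.
Required activator NolN is absent, so *quvY* is not transcribed.
So QuvY is not produced.
No repressor is bound and CilN is active, so *gixQ* is transcribed.
→ *gixQ* is ON in A.
Condition B:
c-di-GMP is absent, so CilN is inactive.
Malonate is absent, so NerR is active.
Palatinose is present, so DulW is inactive.
Required activator DulW is absent, so *nolN* is not transcribed.
So NolN is not produced.
Required activator NolN is absent, so *quvY* is not transcribed.
So QuvY is not produced.
With repressor NerR bound, *gixQ* is not transcribed.
→ *gixQ* is OFF in B.

A only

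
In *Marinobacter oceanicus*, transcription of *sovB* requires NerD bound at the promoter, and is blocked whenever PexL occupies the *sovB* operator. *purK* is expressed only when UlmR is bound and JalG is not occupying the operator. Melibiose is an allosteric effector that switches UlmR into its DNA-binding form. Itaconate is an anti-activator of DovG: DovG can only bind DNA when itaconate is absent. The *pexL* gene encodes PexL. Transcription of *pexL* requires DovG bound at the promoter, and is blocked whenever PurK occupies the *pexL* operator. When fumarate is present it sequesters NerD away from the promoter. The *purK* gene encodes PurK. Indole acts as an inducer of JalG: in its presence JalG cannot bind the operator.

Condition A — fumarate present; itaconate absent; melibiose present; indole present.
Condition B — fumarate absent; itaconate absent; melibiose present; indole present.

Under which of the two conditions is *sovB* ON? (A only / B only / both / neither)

B only

Condition A:
Fumarate is present, so NerD is inactive.
Itaconate is absent, so DovG is active.
Melibiose is present, so UlmR is active.
Indole is present, so JalG is inactive.
No repressor is bound and UlmR is active, so *purK* is transcribed.
So PurK is produced and active.
With repressor PurK bound, *pexL* is not transcribed.
So PexL is not produced.
Required activator NerD is absent, so *sovB* is not transcribed.
→ *sovB* is OFF in A.
Condition B:
Fumarate is absent, so NerD is active.
Itaconate is absent, so DovG is active.
Melibiose is present, so UlmR is active.
Indole is present, so JalG is inactive.
No repressor is bound and UlmR is active, so *purK* is transcribed.
So PurK is produced and active.
With repressor PurK bound, *pexL* is not transcribed.
So PexL is not produced.
No repressor is bound and NerD is active, so *sovB* is transcribed.
→ *sovB* is ON in B.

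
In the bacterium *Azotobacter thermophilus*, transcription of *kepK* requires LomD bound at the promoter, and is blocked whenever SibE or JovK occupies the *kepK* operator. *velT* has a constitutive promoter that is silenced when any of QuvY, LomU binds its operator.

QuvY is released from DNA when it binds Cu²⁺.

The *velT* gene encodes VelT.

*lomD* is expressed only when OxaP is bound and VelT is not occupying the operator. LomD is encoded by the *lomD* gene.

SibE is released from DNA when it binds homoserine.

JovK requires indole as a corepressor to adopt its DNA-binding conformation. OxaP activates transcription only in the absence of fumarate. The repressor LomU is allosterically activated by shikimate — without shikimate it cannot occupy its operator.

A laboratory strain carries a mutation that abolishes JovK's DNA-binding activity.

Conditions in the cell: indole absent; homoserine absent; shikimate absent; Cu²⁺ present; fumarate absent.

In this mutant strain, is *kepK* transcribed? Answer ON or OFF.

Homoserine is absent, so SibE is active.
Cu²⁺ is present, so QuvY is inactive.
Shikimate is absent, so LomU is inactive.
With no repressor bound, *velT* is transcribed.
So VelT is produced and active.
Fumarate is absent, so OxaP is active.
With repressor VelT bound, *lomD* is not transcribed.
So LomD is not produced.
JovK is non-functional in this strain, so it has no effect.
With repressor SibE bound, *kepK* is not transcribed.

OFF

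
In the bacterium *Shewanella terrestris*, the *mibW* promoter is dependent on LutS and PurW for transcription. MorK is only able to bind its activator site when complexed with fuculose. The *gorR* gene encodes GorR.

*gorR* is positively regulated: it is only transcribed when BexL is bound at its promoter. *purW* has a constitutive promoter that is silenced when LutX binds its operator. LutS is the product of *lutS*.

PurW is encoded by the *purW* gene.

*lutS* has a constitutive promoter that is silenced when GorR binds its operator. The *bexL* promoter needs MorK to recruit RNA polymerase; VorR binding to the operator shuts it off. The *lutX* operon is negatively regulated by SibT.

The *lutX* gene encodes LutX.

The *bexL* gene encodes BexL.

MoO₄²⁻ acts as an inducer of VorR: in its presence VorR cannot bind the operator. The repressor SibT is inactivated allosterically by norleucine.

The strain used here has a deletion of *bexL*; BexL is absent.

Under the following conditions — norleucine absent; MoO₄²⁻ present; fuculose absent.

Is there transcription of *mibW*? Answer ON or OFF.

BexL is non-functional in this strain, so it has no effect.
Required activator BexL is absent, so *gorR* is not transcribed.
So GorR is not produced.
With no repressor bound, *lutS* is transcribed.
So LutS is produced and active.
Norleucine is absent, so SibT is active.
With repressor SibT bound, *lutX* is not transcribed.
So LutX is not produced.
With no repressor bound, *purW* is transcribed.
So PurW is produced and active.
No repressor is bound and LutS and PurW are active, so *mibW* is transcribed.

ON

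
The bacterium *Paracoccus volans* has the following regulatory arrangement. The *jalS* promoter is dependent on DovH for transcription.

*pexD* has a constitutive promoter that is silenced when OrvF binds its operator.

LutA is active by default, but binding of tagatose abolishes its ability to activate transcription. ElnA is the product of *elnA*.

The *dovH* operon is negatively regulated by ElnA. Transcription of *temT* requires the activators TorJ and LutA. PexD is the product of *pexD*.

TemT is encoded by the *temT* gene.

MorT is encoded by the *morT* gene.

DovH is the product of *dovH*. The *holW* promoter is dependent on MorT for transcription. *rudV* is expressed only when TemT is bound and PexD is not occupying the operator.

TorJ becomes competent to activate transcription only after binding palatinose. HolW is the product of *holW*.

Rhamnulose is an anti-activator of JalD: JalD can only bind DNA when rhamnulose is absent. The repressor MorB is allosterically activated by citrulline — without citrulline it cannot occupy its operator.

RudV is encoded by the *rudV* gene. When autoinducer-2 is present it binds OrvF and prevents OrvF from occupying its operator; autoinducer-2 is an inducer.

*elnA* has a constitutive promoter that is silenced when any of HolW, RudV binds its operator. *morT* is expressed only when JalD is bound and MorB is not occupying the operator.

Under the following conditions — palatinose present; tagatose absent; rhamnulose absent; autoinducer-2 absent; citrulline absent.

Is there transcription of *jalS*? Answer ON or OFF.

Rhamnulose is absent, so JalD is active.
Citrulline is absent, so MorB is inactive.
No repressor is bound and JalD is active, so *morT* is transcribed.
So MorT is produced and active.
No repressor is bound and MorT is active, so *holW* is transcribed.
So HolW is produced and active.
Palatinose is present, so TorJ is active.
Tagatose is absent, so LutA is active.
No repressor is bound and TorJ and LutA are active, so *temT* is transcribed.
So TemT is produced and active.
Autoinducer-2 is absent, so OrvF is active.
With repressor OrvF bound, *pexD* is not transcribed.
So PexD is not produced.
No repressor is bound and TemT is active, so *rudV* is transcribed.
So RudV is produced and active.
With repressor HolW bound, *elnA* is not transcribed.
So ElnA is not produced.
With no repressor bound, *dovH* is transcribed.
So DovH is produced and active.
No repressor is bound and DovH is active, so *jalS* is transcribed.

ON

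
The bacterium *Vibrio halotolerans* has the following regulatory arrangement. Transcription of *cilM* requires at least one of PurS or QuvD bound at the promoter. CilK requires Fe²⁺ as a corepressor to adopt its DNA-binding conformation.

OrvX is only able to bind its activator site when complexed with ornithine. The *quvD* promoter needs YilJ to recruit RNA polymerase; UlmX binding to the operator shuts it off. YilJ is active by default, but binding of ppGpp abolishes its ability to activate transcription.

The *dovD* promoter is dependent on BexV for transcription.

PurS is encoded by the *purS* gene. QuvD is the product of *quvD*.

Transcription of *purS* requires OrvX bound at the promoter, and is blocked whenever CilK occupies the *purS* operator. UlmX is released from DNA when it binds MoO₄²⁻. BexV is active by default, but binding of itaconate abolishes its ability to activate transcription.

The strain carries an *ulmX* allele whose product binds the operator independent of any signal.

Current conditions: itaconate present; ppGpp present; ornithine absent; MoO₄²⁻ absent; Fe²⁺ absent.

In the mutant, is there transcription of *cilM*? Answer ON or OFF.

OFF

Ornithine is absent, so OrvX is inactive.
Fe²⁺ is absent, so CilK is inactive.
Required activator OrvX is absent, so *purS* is not transcribed.
So PurS is not produced.
UlmX is constitutively active in this strain.
ppGpp is present, so YilJ is inactive.
With repressor UlmX bound, *quvD* is not transcribed.
So QuvD is not produced.
No activator is available at the *cilM* promoter, so *cilM* is not transcribed.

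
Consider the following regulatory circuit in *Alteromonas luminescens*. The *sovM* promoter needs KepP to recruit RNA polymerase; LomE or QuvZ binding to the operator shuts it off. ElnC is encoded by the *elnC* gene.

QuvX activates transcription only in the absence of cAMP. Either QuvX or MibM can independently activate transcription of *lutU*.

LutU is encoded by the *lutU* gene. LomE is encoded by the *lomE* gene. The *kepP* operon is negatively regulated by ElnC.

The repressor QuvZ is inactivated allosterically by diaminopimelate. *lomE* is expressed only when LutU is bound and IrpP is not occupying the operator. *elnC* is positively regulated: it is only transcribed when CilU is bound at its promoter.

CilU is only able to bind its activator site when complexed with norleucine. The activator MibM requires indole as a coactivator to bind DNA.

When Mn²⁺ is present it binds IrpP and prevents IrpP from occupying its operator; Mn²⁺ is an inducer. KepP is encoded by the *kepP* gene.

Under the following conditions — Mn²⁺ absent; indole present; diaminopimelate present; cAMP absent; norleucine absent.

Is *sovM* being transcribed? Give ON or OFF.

Norleucine is absent, so CilU is inactive.
Required activator CilU is absent, so *elnC* is not transcribed.
So ElnC is not produced.
With no repressor bound, *kepP* is transcribed.
So KepP is produced and active.
cAMP is absent, so QuvX is active.
Indole is present, so MibM is active.
Activator QuvX is present, so *lutU* is transcribed.
So LutU is produced and active.
Mn²⁺ is absent, so IrpP is active.
With repressor IrpP bound, *lomE* is not transcribed.
So LomE is not produced.
Diaminopimelate is present, so QuvZ is inactive.
No repressor is bound and KepP is active, so *sovM* is transcribed.

ON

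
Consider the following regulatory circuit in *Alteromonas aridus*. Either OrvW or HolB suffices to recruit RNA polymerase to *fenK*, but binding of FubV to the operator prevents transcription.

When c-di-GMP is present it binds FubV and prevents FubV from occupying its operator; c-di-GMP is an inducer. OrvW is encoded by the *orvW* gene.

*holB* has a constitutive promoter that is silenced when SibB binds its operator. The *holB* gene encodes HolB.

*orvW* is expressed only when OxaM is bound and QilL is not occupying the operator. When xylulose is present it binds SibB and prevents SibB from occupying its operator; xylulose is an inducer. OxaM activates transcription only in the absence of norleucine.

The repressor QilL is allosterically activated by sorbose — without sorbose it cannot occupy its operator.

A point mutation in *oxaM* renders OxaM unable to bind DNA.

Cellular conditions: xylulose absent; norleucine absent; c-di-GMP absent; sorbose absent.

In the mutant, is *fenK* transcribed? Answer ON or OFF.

OxaM is non-functional in this strain, so it has no effect.
Sorbose is absent, so QilL is inactive.
Required activator OxaM is absent, so *orvW* is not transcribed.
So OrvW is not produced.
c-di-GMP is absent, so FubV is active.
Xylulose is absent, so SibB is active.
With repressor SibB bound, *holB* is not transcribed.
So HolB is not produced.
With repressor FubV bound, *fenK* is not transcribed.

OFF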